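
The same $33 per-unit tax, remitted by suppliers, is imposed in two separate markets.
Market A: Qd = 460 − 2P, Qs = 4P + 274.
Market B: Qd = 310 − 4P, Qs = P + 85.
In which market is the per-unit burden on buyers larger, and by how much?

Market A: pre-tax P* = $31, Q* = 398; post-tax Q = 354; per-unit burden on buyers = $22.
Market B: pre-tax P* = $45, Q* = 130; post-tax Q = 103.6; per-unit burden on buyers = $6.6.
Difference: $22 vs $6.6 → market A is larger by $15.4.

Market A, by $15.4.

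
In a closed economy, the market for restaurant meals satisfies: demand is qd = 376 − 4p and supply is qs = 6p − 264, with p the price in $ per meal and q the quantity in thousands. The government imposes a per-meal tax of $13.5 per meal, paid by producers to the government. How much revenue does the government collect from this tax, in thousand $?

Without the tax, 376 − 4p = 6p − 264 gives 10p = 640, so p* = $64 and q* = 120.
With the tax collected from producers, supply shifts: qs = 6(p − 13.5) − 264.
Solving gives q = 87.6 with consumers paying $72.1 and producers receiving $58.6 (the $13.5 wedge).
Revenue = t · Q = 13.5 · 87.6 = $1182.6.

Tax revenue = $1182.6 thousand.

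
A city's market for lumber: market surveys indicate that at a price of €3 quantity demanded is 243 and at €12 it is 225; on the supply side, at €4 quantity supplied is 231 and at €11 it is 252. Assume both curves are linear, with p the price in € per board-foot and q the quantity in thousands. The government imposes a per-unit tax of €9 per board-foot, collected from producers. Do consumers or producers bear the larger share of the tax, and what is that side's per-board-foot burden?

Demand slope: (225 − 243)/(12 − 3) = -2, so qd = 249 − 2p.
Supply slope: (252 − 231)/(11 − 4) = 3, so qs = 3p + 219.
Before the tax: set 249 − 2p = 3p + 219 → p* = €6, q* = 237.
With the tax collected from producers, supply shifts: qs = 3(p − 9) + 219.
Solving gives q = 226.2 with consumers paying €11.4 and producers receiving €2.4 (the €9 wedge).
Per-board-foot burden: consumers €5.4, producers €3.6.
Consumers take the larger share because demand is less price-elastic here (demand slope 2 vs supply slope 3).

Consumers bear the larger share: €5.4 per board-foot.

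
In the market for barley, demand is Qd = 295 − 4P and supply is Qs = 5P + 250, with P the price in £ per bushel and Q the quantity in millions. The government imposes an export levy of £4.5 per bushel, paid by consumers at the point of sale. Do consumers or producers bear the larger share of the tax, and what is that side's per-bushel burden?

Before the tax: set 295 − 4P = 5P + 250 → P* = £5, Q* = 275.
With the tax collected from consumers, demand (in seller-price terms) shifts: Qd = 295 − 4(P + 4.5).
New equilibrium: consumers pay £7.5, producers receive £3, Q = 265. (Wedge: Pb − Ps = 4.5.)
Per-bushel burden: consumers £2.5, producers £2.
Consumers take the larger share because demand is less price-elastic here (demand slope 4 vs supply slope 5).
The less price-elastic side of the market bears the larger share of a per-unit tax.

Consumers bear the larger share: £2.5 per bushel.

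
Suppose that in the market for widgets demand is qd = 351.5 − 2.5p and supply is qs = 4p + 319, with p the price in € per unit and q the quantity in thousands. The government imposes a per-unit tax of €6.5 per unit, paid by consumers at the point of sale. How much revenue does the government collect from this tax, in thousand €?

Tax revenue = €2138.5 thousand.

Before the tax: set 351.5 − 2.5p = 4p + 319 → p* = €5, q* = 339.
With the tax collected from consumers, demand (in seller-price terms) shifts: qd = 351.5 − 2.5(p + 6.5).
New equilibrium: consumers pay €9, producers receive €2.5, q = 329. (Wedge: pb − ps = 6.5.)
Revenue = t · Q = 6.5 · 329 = €2138.5.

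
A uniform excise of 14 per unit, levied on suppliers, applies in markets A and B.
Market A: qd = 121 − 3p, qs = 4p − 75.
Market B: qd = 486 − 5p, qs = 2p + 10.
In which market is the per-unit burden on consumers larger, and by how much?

Market A: pre-tax p* = 28, q* = 37; post-tax q = 13; per-unit burden on consumers = 8.
Market B: pre-tax p* = 68, q* = 146; post-tax q = 126; per-unit burden on consumers = 4.
Difference: 8 vs 4 → market A is larger by 4.

Market A, by 4.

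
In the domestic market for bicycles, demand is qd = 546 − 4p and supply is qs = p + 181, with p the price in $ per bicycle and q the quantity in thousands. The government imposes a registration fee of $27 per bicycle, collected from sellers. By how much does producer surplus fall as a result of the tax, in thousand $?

Producer surplus falls by $5253.12 thousand.

Without the tax, 546 − 4p = p + 181 gives 5p = 365, so p* = $73 and q* = 254.
With the tax collected from sellers, supply shifts: qs = (p − 27) + 181.
Solving gives q = 232.4 with buyers paying $78.4 and sellers receiving $51.4 (the $27 wedge).
ΔPS is the trapezoid between Q = 232.4 and Q = 254 of height $21.6: ½ · (254 + 232.4) · 21.6 = $5253.12.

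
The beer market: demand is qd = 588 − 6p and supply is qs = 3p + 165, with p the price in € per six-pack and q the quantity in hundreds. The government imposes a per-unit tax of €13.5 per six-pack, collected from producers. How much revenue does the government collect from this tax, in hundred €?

Tax revenue = €3766.5 hundred.

Without the tax, 588 − 6p = 3p + 165 gives 9p = 423, so p* = €47 and q* = 306.
With the tax collected from producers, supply shifts: qs = 3(p − 13.5) + 165.
New equilibrium: buyers pay €51.5, producers receive €38, q = 279. (Wedge: pb − ps = 13.5.)
Revenue = t · Q = 13.5 · 279 = €3766.5.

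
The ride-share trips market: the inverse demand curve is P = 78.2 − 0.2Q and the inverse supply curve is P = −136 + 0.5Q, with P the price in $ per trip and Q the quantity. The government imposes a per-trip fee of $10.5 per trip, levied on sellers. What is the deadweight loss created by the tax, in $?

Deadweight loss = $78.75.

Inverting to Q(P) form: Qd = 391 − 5P; Qs = 2P + 272.
Before the tax: set 391 − 5P = 2P + 272 → P* = $17, Q* = 306.
With the tax collected from sellers, supply shifts: Qs = 2(P − 10.5) + 272.
Solving gives Q = 291 with buyers paying $20 and sellers receiving $9.5 (the $10.5 wedge).
Quantity falls by |ΔQ| = |306 − 291| = 15.
DWL = ½ · t · |ΔQ| = ½ · 10.5 · 15 = $78.75.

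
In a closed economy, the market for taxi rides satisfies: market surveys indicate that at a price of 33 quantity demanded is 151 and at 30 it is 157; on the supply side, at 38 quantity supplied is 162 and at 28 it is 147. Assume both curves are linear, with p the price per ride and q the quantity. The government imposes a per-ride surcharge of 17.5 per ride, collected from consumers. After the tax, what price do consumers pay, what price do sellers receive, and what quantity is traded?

Consumers pay 39.5; sellers receive 22; quantity = 138.

Demand slope: (157 − 151)/(30 − 33) = -2, so qd = 217 − 2p.
Supply slope: (147 − 162)/(28 − 38) = 1.5, so qs = 1.5p + 105.
Without the tax, 217 − 2p = 1.5p + 105 gives 3.5p = 112, so p* = 32 and q* = 153.
With the tax collected from consumers, demand (in seller-price terms) shifts: qd = 217 − 2(p + 17.5).
Solving gives q = 138 with consumers paying 39.5 and sellers receiving 22 (the 17.5 wedge).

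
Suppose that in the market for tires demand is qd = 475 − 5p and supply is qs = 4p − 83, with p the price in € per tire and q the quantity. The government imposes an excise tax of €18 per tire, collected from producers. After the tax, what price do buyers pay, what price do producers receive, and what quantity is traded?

Buyers pay €70; producers receive €52; quantity = 125.

Before the tax: set 475 − 5p = 4p − 83 → p* = €62, q* = 165.
With the tax collected from producers, supply shifts: qs = 4(p − 18) − 83.
New equilibrium: buyers pay €70, producers receive €52, q = 125. (Wedge: pb − ps = 18.)
The less price-elastic side of the market bears the larger share of a per-unit tax.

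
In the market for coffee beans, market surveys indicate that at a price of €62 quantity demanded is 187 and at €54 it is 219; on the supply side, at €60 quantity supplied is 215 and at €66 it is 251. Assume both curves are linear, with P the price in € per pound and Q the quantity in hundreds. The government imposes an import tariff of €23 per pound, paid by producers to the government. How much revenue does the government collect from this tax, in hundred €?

Demand slope: (219 − 187)/(54 − 62) = -4, so Qd = 435 − 4P.
Supply slope: (251 − 215)/(66 − 60) = 6, so Qs = 6P − 145.
Without the tax, 435 − 4P = 6P − 145 gives 10P = 580, so P* = €58 and Q* = 203.
With the tax collected from producers, supply shifts: Qs = 6(P − 23) − 145.
Solving gives Q = 147.8 with consumers paying €71.8 and producers receiving €48.8 (the €23 wedge).
Revenue = t · Q = 23 · 147.8 = €3399.4.

Tax revenue = €3399.4 hundred.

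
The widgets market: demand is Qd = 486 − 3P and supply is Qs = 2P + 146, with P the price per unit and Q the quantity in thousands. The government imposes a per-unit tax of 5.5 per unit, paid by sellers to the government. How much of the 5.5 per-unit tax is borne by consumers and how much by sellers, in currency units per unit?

Without the tax, 486 − 3P = 2P + 146 gives 5P = 340, so P* = 68 and Q* = 282.
With the tax collected from sellers, supply shifts: Qs = 2(P − 5.5) + 146.
New equilibrium: consumers pay 70.2, sellers receive 64.7, Q = 275.4. (Wedge: Pb − Ps = 5.5.)
Burden on consumers: 2.2; on sellers: 3.3. (They sum to 5.5.)

Consumers bear 2.2 per unit; sellers bear 3.3 per unit.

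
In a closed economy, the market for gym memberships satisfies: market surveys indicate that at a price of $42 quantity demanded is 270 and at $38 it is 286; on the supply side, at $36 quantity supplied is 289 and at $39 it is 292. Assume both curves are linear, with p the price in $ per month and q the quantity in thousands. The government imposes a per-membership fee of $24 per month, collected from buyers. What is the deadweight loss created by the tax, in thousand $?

Demand slope: (286 − 270)/(38 − 42) = -4, so qd = 438 − 4p.
Supply slope: (292 − 289)/(39 − 36) = 1, so qs = p + 253.
Before the tax: set 438 − 4p = p + 253 → p* = $37, q* = 290.
With the tax collected from buyers, demand (in seller-price terms) shifts: qd = 438 − 4(p + 24).
Solving gives q = 270.8 with buyers paying $41.8 and sellers receiving $17.8 (the $24 wedge).
Quantity falls by |ΔQ| = |290 − 270.8| = 19.2.
DWL = ½ · t · |ΔQ| = ½ · 24 · 19.2 = $230.4.

Deadweight loss = $230.4 thousand.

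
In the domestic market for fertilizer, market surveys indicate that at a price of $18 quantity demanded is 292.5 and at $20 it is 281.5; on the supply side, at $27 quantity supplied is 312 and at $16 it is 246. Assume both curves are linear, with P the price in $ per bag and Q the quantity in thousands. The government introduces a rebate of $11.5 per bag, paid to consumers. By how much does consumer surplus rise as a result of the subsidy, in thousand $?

Demand slope: (281.5 − 292.5)/(20 − 18) = -5.5, so Qd = 391.5 − 5.5P.
Supply slope: (246 − 312)/(16 − 27) = 6, so Qs = 6P + 150.
Without the subsidy, 391.5 − 5.5P = 6P + 150 gives 11.5P = 241.5, so P* = $21 and Q* = 276.
With a per-unit subsidy paid to consumers, each effectively pays P − 11.5, so demand becomes Qd = 391.5 − 5.5(P − 11.5).
New equilibrium: consumers pay $15, suppliers receive $26.5, Q = 309. (Wedge: Pb − Ps = −11.5.)
ΔCS is the trapezoid between Q = 309 and Q = 276 of height $6: ½ · (276 + 309) · 6 = $1755.

Consumer surplus rises by $1755 thousand.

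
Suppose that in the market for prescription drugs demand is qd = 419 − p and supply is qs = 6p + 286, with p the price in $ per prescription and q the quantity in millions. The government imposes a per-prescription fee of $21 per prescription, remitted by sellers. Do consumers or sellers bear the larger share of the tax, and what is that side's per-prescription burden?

Consumers bear the larger share: $18 per prescription.

Without the tax, 419 − p = 6p + 286 gives 7p = 133, so p* = $19 and q* = 400.
With the tax collected from sellers, supply shifts: qs = 6(p − 21) + 286.
New equilibrium: consumers pay $37, sellers receive $16, q = 382. (Wedge: pb − ps = 21.)
Per-prescription burden: consumers $18, sellers $3.
Consumers take the larger share because demand is less price-elastic here (demand slope 1 vs supply slope 6).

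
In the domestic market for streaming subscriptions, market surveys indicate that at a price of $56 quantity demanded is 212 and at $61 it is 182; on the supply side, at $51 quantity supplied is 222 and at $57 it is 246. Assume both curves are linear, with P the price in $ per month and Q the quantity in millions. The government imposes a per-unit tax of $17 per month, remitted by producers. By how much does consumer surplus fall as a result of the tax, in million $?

Demand slope: (182 − 212)/(61 − 56) = -6, so Qd = 548 − 6P.
Supply slope: (246 − 222)/(57 − 51) = 4, so Qs = 4P + 18.
Without the tax, 548 − 6P = 4P + 18 gives 10P = 530, so P* = $53 and Q* = 230.
With the tax collected from producers, supply shifts: Qs = 4(P − 17) + 18.
New equilibrium: consumers pay $59.8, producers receive $42.8, Q = 189.2. (Wedge: Pb − Ps = 17.)
ΔCS is the trapezoid between Q = 189.2 and Q = 230 of height $6.8: ½ · (230 + 189.2) · 6.8 = $1425.28.

Consumer surplus falls by $1425.28 million.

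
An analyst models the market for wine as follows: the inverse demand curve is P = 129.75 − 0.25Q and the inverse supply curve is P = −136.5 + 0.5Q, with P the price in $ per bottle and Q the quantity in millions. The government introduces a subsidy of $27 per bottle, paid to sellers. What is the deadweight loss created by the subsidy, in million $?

Deadweight loss = $486 million.

Inverting to Q(P) form: Qd = 519 − 4P; Qs = 2P + 273.
Without the subsidy, 519 − 4P = 2P + 273 gives 6P = 246, so P* = $41 and Q* = 355.
With a per-unit subsidy paid to sellers, each receives P + 27 per unit sold, so supply becomes Qs = 2(P + 27) + 273.
New equilibrium: buyers pay $32, sellers receive $59, Q = 391. (Wedge: Pb − Ps = −27.)
Quantity rises by |ΔQ| = |355 − 391| = 36.
DWL = ½ · t · |ΔQ| = ½ · 27 · 36 = $486.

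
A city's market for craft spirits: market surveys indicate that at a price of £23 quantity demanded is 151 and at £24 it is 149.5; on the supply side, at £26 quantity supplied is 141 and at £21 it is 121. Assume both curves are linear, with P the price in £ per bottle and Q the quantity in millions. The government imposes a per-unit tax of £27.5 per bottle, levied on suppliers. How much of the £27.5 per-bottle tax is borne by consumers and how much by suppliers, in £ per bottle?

Demand slope: (149.5 − 151)/(24 − 23) = -1.5, so Qd = 185.5 − 1.5P.
Supply slope: (121 − 141)/(21 − 26) = 4, so Qs = 4P + 37.
Without the tax, 185.5 − 1.5P = 4P + 37 gives 5.5P = 148.5, so P* = £27 and Q* = 145.
With the tax collected from suppliers, supply shifts: Qs = 4(P − 27.5) + 37.
Solving gives Q = 115 with consumers paying £47 and suppliers receiving £19.5 (the £27.5 wedge).
Burden on consumers: £20; on suppliers: £7.5. (They sum to £27.5.)
The less price-elastic side of the market bears the larger share of a per-unit tax.

Consumers bear £20 per bottle; suppliers bear £7.5 per bottle.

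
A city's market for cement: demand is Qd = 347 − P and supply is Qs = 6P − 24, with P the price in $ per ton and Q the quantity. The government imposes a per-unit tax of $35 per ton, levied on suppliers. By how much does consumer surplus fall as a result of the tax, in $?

Without the tax, 347 − P = 6P − 24 gives 7P = 371, so P* = $53 and Q* = 294.
With the tax collected from suppliers, supply shifts: Qs = 6(P − 35) − 24.
Solving gives Q = 264 with consumers paying $83 and suppliers receiving $48 (the $35 wedge).
ΔCS is the trapezoid between Q = 264 and Q = 294 of height $30: ½ · (294 + 264) · 30 = $8370.

Consumer surplus falls by $8370.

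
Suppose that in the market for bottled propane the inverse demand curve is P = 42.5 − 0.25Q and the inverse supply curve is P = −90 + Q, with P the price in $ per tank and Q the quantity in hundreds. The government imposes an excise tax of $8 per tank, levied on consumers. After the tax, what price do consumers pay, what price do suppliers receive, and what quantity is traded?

Consumers pay $17.6; suppliers receive $9.6; quantity = 99.6.

Inverting to Q(P) form: Qd = 170 − 4P; Qs = P + 90.
Before the tax: set 170 − 4P = P + 90 → P* = $16, Q* = 106.
With the tax collected from consumers, demand (in seller-price terms) shifts: Qd = 170 − 4(P + 8).
Solving gives Q = 99.6 with consumers paying $17.6 and suppliers receiving $9.6 (the $8 wedge).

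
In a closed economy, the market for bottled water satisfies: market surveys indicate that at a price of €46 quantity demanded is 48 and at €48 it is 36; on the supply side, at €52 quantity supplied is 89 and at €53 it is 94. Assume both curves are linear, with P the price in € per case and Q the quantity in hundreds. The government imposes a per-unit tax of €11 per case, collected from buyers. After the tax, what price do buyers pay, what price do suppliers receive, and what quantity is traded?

Buyers pay €50; suppliers receive €39; quantity = 24.

Demand slope: (36 − 48)/(48 − 46) = -6, so Qd = 324 − 6P.
Supply slope: (94 − 89)/(53 − 52) = 5, so Qs = 5P − 171.
Before the tax: set 324 − 6P = 5P − 171 → P* = €45, Q* = 54.
With the tax collected from buyers, demand (in seller-price terms) shifts: Qd = 324 − 6(P + 11).
Solving gives Q = 24 with buyers paying €50 and suppliers receiving €39 (the €11 wedge).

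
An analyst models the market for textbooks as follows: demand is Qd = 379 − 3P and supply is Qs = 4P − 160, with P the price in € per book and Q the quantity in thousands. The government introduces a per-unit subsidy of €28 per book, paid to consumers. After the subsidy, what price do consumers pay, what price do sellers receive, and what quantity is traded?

Before the subsidy: set 379 − 3P = 4P − 160 → P* = €77, Q* = 148.
With a per-unit subsidy paid to consumers, each effectively pays P − 28, so demand becomes Qd = 379 − 3(P − 28).
New equilibrium: consumers pay €61, sellers receive €89, Q = 196. (Wedge: Pb − Ps = −28.)

Consumers pay €61; sellers receive €89; quantity = 196.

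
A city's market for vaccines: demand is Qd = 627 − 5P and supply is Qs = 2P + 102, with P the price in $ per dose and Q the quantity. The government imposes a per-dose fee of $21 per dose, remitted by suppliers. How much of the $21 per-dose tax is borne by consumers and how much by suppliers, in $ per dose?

Consumers bear $6 per dose; suppliers bear $15 per dose.

Without the tax, 627 − 5P = 2P + 102 gives 7P = 525, so P* = $75 and Q* = 252.
With the tax collected from suppliers, supply shifts: Qs = 2(P − 21) + 102.
New equilibrium: consumers pay $81, suppliers receive $60, Q = 222. (Wedge: Pb − Ps = 21.)
Burden on consumers: $6; on suppliers: $15. (They sum to $21.)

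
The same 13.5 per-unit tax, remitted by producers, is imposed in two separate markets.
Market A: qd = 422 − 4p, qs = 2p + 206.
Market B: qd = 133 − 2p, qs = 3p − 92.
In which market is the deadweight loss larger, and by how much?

Market A, by 12.15.

Market A: pre-tax p* = 36, q* = 278; post-tax q = 260; deadweight loss = 121.5.
Market B: pre-tax p* = 45, q* = 43; post-tax q = 26.8; deadweight loss = 109.35.
Difference: 121.5 vs 109.35 → market A is larger by 12.15.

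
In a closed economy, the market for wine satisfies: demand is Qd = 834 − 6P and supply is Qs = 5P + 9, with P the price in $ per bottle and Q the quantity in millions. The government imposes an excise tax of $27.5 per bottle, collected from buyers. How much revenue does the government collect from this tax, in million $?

Before the tax: set 834 − 6P = 5P + 9 → P* = $75, Q* = 384.
With the tax collected from buyers, demand (in seller-price terms) shifts: Qd = 834 − 6(P + 27.5).
Solving gives Q = 309 with buyers paying $87.5 and sellers receiving $60 (the $27.5 wedge).
Revenue = t · Q = 27.5 · 309 = $8497.5.

Tax revenue = $8497.5 million.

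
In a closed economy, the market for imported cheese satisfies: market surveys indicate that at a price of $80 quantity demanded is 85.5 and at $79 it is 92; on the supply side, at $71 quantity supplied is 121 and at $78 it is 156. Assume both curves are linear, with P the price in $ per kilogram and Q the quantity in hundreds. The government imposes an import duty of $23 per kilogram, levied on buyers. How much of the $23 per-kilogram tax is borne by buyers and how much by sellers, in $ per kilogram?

Buyers bear $10 per kilogram; sellers bear $13 per kilogram.

Demand slope: (92 − 85.5)/(79 − 80) = -6.5, so Qd = 605.5 − 6.5P.
Supply slope: (156 − 121)/(78 − 71) = 5, so Qs = 5P − 234.
Before the tax: set 605.5 − 6.5P = 5P − 234 → P* = $73, Q* = 131.
With the tax collected from buyers, demand (in seller-price terms) shifts: Qd = 605.5 − 6.5(P + 23).
Solving gives Q = 66 with buyers paying $83 and sellers receiving $60 (the $23 wedge).
Burden on buyers: $10; on sellers: $13. (They sum to $23.)
The less price-elastic side of the market bears the larger share of a per-unit tax.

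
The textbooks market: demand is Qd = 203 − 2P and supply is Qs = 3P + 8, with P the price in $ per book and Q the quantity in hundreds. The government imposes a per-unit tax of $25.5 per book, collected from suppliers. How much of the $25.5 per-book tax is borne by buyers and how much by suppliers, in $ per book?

Without the tax, 203 − 2P = 3P + 8 gives 5P = 195, so P* = $39 and Q* = 125.
With the tax collected from suppliers, supply shifts: Qs = 3(P − 25.5) + 8.
New equilibrium: buyers pay $54.3, suppliers receive $28.8, Q = 94.4. (Wedge: Pb − Ps = 25.5.)
Burden on buyers: $15.3; on suppliers: $10.2. (They sum to $25.5.)

Buyers bear $15.3 per book; suppliers bear $10.2 per book.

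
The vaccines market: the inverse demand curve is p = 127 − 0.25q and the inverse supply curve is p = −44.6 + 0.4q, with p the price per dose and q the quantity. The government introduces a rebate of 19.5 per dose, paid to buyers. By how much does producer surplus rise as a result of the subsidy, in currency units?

Producer surplus rises by 3348.

Inverting to q(p) form: qd = 508 − 4p; qs = 2.5p + 111.5.
Before the subsidy: set 508 − 4p = 2.5p + 111.5 → p* = 61, q* = 264.
With a per-unit subsidy paid to buyers, each effectively pays p − 19.5, so demand becomes qd = 508 − 4(p − 19.5).
Solving gives q = 294 with buyers paying 53.5 and sellers receiving 73 (the 19.5 wedge).
ΔPS is the trapezoid between Q = 294 and Q = 264 of height 12: ½ · (264 + 294) · 12 = 3348.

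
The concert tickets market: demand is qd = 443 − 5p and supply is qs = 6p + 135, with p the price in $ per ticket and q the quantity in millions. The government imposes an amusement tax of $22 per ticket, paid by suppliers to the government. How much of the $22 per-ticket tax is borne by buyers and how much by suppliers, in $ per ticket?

Without the tax, 443 − 5p = 6p + 135 gives 11p = 308, so p* = $28 and q* = 303.
With the tax collected from suppliers, supply shifts: qs = 6(p − 22) + 135.
New equilibrium: buyers pay $40, suppliers receive $18, q = 243. (Wedge: pb − ps = 22.)
Burden on buyers: $12; on suppliers: $10. (They sum to $22.)
The less price-elastic side of the market bears the larger share of a per-unit tax.

Buyers bear $12 per ticket; suppliers bear $10 per ticket.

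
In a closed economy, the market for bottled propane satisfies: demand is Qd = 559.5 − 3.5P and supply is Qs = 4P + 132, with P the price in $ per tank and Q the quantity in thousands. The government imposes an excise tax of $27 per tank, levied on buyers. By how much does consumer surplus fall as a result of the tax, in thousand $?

Without the tax, 559.5 − 3.5P = 4P + 132 gives 7.5P = 427.5, so P* = $57 and Q* = 360.
With the tax collected from buyers, demand (in seller-price terms) shifts: Qd = 559.5 − 3.5(P + 27).
New equilibrium: buyers pay $71.4, sellers receive $44.4, Q = 309.6. (Wedge: Pb − Ps = 27.)
ΔCS is the trapezoid between Q = 309.6 and Q = 360 of height $14.4: ½ · (360 + 309.6) · 14.4 = $4821.12.

Consumer surplus falls by $4821.12 thousand.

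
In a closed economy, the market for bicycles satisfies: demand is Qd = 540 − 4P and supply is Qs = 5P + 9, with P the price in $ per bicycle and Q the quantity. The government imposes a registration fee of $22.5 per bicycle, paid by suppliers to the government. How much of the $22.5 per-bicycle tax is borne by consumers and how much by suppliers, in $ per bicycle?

Without the tax, 540 − 4P = 5P + 9 gives 9P = 531, so P* = $59 and Q* = 304.
With the tax collected from suppliers, supply shifts: Qs = 5(P − 22.5) + 9.
New equilibrium: consumers pay $71.5, suppliers receive $49, Q = 254. (Wedge: Pb − Ps = 22.5.)
Burden on consumers: $12.5; on suppliers: $10. (They sum to $22.5.)
The less price-elastic side of the market bears the larger share of a per-unit tax.

Consumers bear $12.5 per bicycle; suppliers bear $10 per bicycle.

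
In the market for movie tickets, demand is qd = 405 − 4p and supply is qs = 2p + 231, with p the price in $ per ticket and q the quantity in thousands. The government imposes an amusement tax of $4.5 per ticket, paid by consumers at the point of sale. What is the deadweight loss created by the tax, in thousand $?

Without the tax, 405 − 4p = 2p + 231 gives 6p = 174, so p* = $29 and q* = 289.
With the tax collected from consumers, demand (in seller-price terms) shifts: qd = 405 − 4(p + 4.5).
New equilibrium: consumers pay $30.5, sellers receive $26, q = 283. (Wedge: pb − ps = 4.5.)
Quantity falls by |ΔQ| = |289 − 283| = 6.
DWL = ½ · t · |ΔQ| = ½ · 4.5 · 6 = $13.5.

Deadweight loss = $13.5 thousand.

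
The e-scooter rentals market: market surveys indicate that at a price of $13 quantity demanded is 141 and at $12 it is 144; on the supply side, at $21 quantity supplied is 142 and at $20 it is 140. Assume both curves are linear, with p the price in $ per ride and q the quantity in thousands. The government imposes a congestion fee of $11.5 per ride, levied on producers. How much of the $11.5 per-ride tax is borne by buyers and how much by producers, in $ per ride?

Buyers bear $4.6 per ride; producers bear $6.9 per ride.

Demand slope: (144 − 141)/(12 − 13) = -3, so qd = 180 − 3p.
Supply slope: (140 − 142)/(20 − 21) = 2, so qs = 2p + 100.
Without the tax, 180 − 3p = 2p + 100 gives 5p = 80, so p* = $16 and q* = 132.
With the tax collected from producers, supply shifts: qs = 2(p − 11.5) + 100.
Solving gives q = 118.2 with buyers paying $20.6 and producers receiving $9.1 (the $11.5 wedge).
Burden on buyers: $4.6; on producers: $6.9. (They sum to $11.5.)
The less price-elastic side of the market bears the larger share of a per-unit tax.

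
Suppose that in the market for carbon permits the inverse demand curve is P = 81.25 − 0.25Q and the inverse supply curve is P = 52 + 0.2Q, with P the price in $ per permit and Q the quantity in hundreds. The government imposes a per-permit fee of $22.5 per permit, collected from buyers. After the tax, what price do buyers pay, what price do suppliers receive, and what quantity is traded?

Buyers pay $77.5; suppliers receive $55; quantity = 15.

Rewrite in direct form: Qd = 325 − 4P and Qs = 5P − 260.
Before the tax: set 325 − 4P = 5P − 260 → P* = $65, Q* = 65.
With the tax collected from buyers, demand (in seller-price terms) shifts: Qd = 325 − 4(P + 22.5).
Solving gives Q = 15 with buyers paying $77.5 and suppliers receiving $55 (the $22.5 wedge).
The less price-elastic side of the market bears the larger share of a per-unit tax.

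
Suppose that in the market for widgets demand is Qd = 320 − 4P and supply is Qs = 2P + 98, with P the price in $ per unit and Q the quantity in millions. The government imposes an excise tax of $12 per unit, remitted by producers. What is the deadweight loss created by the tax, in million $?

Deadweight loss = $96 million.

Before the tax: set 320 − 4P = 2P + 98 → P* = $37, Q* = 172.
With the tax collected from producers, supply shifts: Qs = 2(P − 12) + 98.
New equilibrium: buyers pay $41, producers receive $29, Q = 156. (Wedge: Pb − Ps = 12.)
Quantity falls by |ΔQ| = |172 − 156| = 16.
DWL = ½ · t · |ΔQ| = ½ · 12 · 16 = $96.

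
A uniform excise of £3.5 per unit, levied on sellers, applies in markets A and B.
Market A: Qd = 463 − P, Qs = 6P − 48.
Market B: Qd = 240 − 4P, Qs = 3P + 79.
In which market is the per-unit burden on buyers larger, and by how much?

Market A, by £1.5.

Market A: pre-tax P* = £73, Q* = 390; post-tax Q = 387; per-unit burden on buyers = £3.
Market B: pre-tax P* = £23, Q* = 148; post-tax Q = 142; per-unit burden on buyers = £1.5.
Difference: £3 vs £1.5 → market A is larger by £1.5.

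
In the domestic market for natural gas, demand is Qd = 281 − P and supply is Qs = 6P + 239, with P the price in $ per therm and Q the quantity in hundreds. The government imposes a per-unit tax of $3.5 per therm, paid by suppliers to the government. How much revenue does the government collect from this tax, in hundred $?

Tax revenue = $952 hundred.

Before the tax: set 281 − P = 6P + 239 → P* = $6, Q* = 275.
With the tax collected from suppliers, supply shifts: Qs = 6(P − 3.5) + 239.
Solving gives Q = 272 with buyers paying $9 and suppliers receiving $5.5 (the $3.5 wedge).
Revenue = t · Q = 3.5 · 272 = $952.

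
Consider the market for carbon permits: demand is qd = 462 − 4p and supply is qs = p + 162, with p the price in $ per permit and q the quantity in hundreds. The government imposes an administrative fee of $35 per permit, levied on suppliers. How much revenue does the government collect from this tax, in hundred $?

Before the tax: set 462 − 4p = p + 162 → p* = $60, q* = 222.
With the tax collected from suppliers, supply shifts: qs = (p − 35) + 162.
Solving gives q = 194 with consumers paying $67 and suppliers receiving $32 (the $35 wedge).
Revenue = t · Q = 35 · 194 = $6790.

Tax revenue = $6790 hundred.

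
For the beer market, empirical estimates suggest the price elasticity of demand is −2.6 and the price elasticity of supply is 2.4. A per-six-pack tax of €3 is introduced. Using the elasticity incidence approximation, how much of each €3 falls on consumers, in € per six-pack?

Consumers bear ≈ €1.44 per six-pack.

Incidence ratio: consumers' share ≈ εs / (εs + |εd|) = 2.4 / (2.4 + 2.6) = 0.48.
So consumers bear ≈ 0.48 × €3 = €1.44; producers bear €1.56.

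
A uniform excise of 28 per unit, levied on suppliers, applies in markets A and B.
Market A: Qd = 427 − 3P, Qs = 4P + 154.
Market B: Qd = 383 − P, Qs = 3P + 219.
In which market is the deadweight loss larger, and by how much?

Market A, by 378.

Market A: pre-tax P* = 39, Q* = 310; post-tax Q = 262; deadweight loss = 672.
Market B: pre-tax P* = 41, Q* = 342; post-tax Q = 321; deadweight loss = 294.
Difference: 672 vs 294 → market A is larger by 378.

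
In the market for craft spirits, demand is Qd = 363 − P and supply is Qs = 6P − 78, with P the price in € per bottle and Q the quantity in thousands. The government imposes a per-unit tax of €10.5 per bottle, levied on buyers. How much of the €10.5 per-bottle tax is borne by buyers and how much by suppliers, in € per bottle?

Without the tax, 363 − P = 6P − 78 gives 7P = 441, so P* = €63 and Q* = 300.
With the tax collected from buyers, demand (in seller-price terms) shifts: Qd = 363 − (P + 10.5).
New equilibrium: buyers pay €72, suppliers receive €61.5, Q = 291. (Wedge: Pb − Ps = 10.5.)
Burden on buyers: €9; on suppliers: €1.5. (They sum to €10.5.)

Buyers bear €9 per bottle; suppliers bear €1.5 per bottle.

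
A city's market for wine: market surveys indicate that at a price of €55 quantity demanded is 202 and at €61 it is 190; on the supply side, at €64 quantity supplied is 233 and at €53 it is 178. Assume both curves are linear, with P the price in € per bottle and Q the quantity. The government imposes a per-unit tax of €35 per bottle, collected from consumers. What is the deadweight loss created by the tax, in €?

Demand slope: (190 − 202)/(61 − 55) = -2, so Qd = 312 − 2P.
Supply slope: (178 − 233)/(53 − 64) = 5, so Qs = 5P − 87.
Before the tax: set 312 − 2P = 5P − 87 → P* = €57, Q* = 198.
With the tax collected from consumers, demand (in seller-price terms) shifts: Qd = 312 − 2(P + 35).
Solving gives Q = 148 with consumers paying €82 and suppliers receiving €47 (the €35 wedge).
Quantity falls by |ΔQ| = |198 − 148| = 50.
DWL = ½ · t · |ΔQ| = ½ · 35 · 50 = €875.

Deadweight loss = €875.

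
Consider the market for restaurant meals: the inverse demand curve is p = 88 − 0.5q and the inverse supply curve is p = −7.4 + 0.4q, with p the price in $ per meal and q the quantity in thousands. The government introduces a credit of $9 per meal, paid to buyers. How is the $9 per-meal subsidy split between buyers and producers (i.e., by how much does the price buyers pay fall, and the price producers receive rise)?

Rewrite in direct form: qd = 176 − 2p and qs = 2.5p + 18.5.
Before the subsidy: set 176 − 2p = 2.5p + 18.5 → p* = $35, q* = 106.
With a per-unit subsidy paid to buyers, each effectively pays p − 9, so demand becomes qd = 176 − 2(p − 9).
Solving gives q = 116 with buyers paying $30 and producers receiving $39 (the $9 wedge).
Gain to buyers: $5; to producers: $4. (They sum to $9.)

Buyers gain $5 per meal; producers gain $4 per meal.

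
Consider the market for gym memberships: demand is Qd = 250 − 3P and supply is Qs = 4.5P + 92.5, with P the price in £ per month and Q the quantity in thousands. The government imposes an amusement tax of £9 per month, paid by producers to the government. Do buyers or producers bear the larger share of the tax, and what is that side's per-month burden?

Buyers bear the larger share: £5.4 per month.

Before the tax: set 250 − 3P = 4.5P + 92.5 → P* = £21, Q* = 187.
With the tax collected from producers, supply shifts: Qs = 4.5(P − 9) + 92.5.
Solving gives Q = 170.8 with buyers paying £26.4 and producers receiving £17.4 (the £9 wedge).
Per-month burden: buyers £5.4, producers £3.6.
Buyers take the larger share because demand is less price-elastic here (demand slope 3 vs supply slope 4.5).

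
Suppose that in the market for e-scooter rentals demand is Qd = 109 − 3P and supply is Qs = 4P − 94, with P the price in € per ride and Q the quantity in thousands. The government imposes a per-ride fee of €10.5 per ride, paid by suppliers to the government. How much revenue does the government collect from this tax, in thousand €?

Tax revenue = €42 thousand.

Without the tax, 109 − 3P = 4P − 94 gives 7P = 203, so P* = €29 and Q* = 22.
With the tax collected from suppliers, supply shifts: Qs = 4(P − 10.5) − 94.
New equilibrium: buyers pay €35, suppliers receive €24.5, Q = 4. (Wedge: Pb − Ps = 10.5.)
Revenue = t · Q = 10.5 · 4 = €42.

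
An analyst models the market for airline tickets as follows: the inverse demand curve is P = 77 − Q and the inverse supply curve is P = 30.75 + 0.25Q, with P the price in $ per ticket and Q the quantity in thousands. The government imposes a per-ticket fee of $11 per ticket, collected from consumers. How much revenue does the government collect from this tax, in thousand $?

Rewrite in direct form: Qd = 77 − P and Qs = 4P − 123.
Before the tax: set 77 − P = 4P − 123 → P* = $40, Q* = 37.
With the tax collected from consumers, demand (in seller-price terms) shifts: Qd = 77 − (P + 11).
Solving gives Q = 28.2 with consumers paying $48.8 and producers receiving $37.8 (the $11 wedge).
Revenue = t · Q = 11 · 28.2 = $310.2.

Tax revenue = $310.2 thousand.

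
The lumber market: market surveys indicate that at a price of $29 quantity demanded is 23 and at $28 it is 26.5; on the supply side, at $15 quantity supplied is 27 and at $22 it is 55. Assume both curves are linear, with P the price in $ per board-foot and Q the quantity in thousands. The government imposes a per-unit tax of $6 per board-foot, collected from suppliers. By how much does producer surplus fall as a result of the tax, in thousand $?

Producer surplus falls by $127.12 thousand.

Demand slope: (26.5 − 23)/(28 − 29) = -3.5, so Qd = 124.5 − 3.5P.
Supply slope: (55 − 27)/(22 − 15) = 4, so Qs = 4P − 33.
Before the tax: set 124.5 − 3.5P = 4P − 33 → P* = $21, Q* = 51.
With the tax collected from suppliers, supply shifts: Qs = 4(P − 6) − 33.
New equilibrium: consumers pay $24.2, suppliers receive $18.2, Q = 39.8. (Wedge: Pb − Ps = 6.)
ΔPS is the trapezoid between Q = 39.8 and Q = 51 of height $2.8: ½ · (51 + 39.8) · 2.8 = $127.12.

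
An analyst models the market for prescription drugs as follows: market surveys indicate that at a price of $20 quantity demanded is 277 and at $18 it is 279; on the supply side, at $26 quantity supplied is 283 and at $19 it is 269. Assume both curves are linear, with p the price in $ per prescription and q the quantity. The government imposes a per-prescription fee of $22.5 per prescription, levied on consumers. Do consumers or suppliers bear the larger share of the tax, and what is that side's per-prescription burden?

Demand slope: (279 − 277)/(18 − 20) = -1, so qd = 297 − p.
Supply slope: (269 − 283)/(19 − 26) = 2, so qs = 2p + 231.
Before the tax: set 297 − p = 2p + 231 → p* = $22, q* = 275.
With the tax collected from consumers, demand (in seller-price terms) shifts: qd = 297 − (p + 22.5).
New equilibrium: consumers pay $37, suppliers receive $14.5, q = 260. (Wedge: pb − ps = 22.5.)
Per-prescription burden: consumers $15, suppliers $7.5.
Consumers take the larger share because demand is less price-elastic here (demand slope 1 vs supply slope 2).
The less price-elastic side of the market bears the larger share of a per-unit tax.

Consumers bear the larger share: $15 per prescription.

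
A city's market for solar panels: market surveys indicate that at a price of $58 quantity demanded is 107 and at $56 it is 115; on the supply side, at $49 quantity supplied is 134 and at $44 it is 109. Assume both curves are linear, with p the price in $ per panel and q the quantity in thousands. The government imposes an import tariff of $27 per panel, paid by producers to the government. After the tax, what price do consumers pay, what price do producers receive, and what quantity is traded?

Consumers pay $65; producers receive $38; quantity = 79.

Demand slope: (115 − 107)/(56 − 58) = -4, so qd = 339 − 4p.
Supply slope: (109 − 134)/(44 − 49) = 5, so qs = 5p − 111.
Without the tax, 339 − 4p = 5p − 111 gives 9p = 450, so p* = $50 and q* = 139.
With the tax collected from producers, supply shifts: qs = 5(p − 27) − 111.
Solving gives q = 79 with consumers paying $65 and producers receiving $38 (the $27 wedge).
The less price-elastic side of the market bears the larger share of a per-unit tax.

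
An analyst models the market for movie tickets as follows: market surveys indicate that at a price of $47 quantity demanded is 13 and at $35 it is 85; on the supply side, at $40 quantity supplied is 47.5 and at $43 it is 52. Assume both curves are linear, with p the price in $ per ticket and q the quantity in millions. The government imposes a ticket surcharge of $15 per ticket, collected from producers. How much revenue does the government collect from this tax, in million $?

Demand slope: (85 − 13)/(35 − 47) = -6, so qd = 295 − 6p.
Supply slope: (52 − 47.5)/(43 − 40) = 1.5, so qs = 1.5p − 12.5.
Without the tax, 295 − 6p = 1.5p − 12.5 gives 7.5p = 307.5, so p* = $41 and q* = 49.
With the tax collected from producers, supply shifts: qs = 1.5(p − 15) − 12.5.
New equilibrium: consumers pay $44, producers receive $29, q = 31. (Wedge: pb − ps = 15.)
Revenue = t · Q = 15 · 31 = $465.

Tax revenue = $465 million.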